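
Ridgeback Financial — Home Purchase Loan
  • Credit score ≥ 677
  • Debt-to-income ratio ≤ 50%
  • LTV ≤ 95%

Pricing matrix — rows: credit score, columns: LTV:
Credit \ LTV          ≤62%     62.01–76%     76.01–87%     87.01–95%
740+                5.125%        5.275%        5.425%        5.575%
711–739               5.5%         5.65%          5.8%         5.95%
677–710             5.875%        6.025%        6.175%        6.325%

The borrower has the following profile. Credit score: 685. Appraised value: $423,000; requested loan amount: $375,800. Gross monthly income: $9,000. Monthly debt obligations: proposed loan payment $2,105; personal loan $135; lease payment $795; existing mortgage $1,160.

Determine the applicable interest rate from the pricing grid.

Credit score 685 ≥ 677; Total monthly debts = (2,105 + 135 + 795 + 1,160) = 4,195. DTI = 4,195/9,000 = 46.6% ≤ 50%
LTV: 375,800 ÷ 423,000 = 88.8%, within 95% cap
Score 685 is in the 677–710 band; LTV 88.8% is in the 87.01–95% band → 6.325%.

6.325%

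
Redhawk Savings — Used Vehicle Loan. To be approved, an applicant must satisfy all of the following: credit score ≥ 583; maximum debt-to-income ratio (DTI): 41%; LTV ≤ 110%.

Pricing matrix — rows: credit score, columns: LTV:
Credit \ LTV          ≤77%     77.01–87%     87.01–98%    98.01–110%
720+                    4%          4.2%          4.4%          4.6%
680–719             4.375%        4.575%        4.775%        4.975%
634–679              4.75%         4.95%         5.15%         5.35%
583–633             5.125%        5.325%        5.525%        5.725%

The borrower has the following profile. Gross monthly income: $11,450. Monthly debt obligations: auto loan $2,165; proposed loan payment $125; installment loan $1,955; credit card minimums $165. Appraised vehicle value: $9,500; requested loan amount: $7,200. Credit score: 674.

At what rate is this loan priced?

Credit score 674 ≥ 583; Total monthly debts = (2,165 + 125 + 1,955 + 165) = 4,410. DTI = 4,410/11,450 = 38.5% ≤ 41%
LTV: 7,200 ÷ 9,500 = 75.8%, within 110% cap
Score 674 is in the 634–679 band; LTV 75.8% is in the ≤77% band → 4.75%.

4.75%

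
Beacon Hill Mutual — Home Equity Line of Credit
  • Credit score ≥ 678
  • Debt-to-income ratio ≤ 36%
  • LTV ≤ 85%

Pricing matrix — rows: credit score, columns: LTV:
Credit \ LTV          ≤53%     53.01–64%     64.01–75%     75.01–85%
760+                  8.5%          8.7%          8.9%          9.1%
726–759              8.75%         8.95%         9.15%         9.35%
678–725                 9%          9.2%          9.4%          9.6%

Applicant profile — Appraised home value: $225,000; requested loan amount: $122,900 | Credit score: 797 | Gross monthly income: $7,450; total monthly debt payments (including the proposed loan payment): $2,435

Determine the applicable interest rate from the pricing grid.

Credit score 797 ≥ 678; DTI: 2,435 ÷ 7,450 = 32.7%, within the 36% cap
Loan-to-value = 122,900/225,000 = 54.6% — pass (85% max)
Row: 797 falls in 760+. Column: 54.6% falls in 53.01–64%. Rate = 8.7%.

8.7%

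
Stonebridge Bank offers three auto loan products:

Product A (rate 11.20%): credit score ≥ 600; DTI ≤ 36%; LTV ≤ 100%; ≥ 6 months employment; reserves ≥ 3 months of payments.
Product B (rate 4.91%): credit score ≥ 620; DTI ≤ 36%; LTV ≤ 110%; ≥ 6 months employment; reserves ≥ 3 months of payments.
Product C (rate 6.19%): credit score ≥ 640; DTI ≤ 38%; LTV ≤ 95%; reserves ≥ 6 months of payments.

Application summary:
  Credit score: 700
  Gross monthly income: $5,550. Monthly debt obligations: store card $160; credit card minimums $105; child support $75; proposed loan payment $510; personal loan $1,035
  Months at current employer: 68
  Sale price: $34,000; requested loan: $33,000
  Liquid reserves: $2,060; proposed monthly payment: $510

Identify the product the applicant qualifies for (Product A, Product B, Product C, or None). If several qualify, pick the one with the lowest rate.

Product B

Total debts = (160 + 105 + 75 + 510 + 1,035) = 1,885; DTI = 1,885/5,550 = 34%.
LTV = 33,000/34,000 = 97.1%.
Reserves = 2,060/510 = 4.0 months.
Product A: score 700 ≥ 600; DTI 34% ≤ 36%; LTV 97.1% ≤ 100%; employment 68 ≥ 6 mo; reserves 4.0 ≥ 3 mo → qualifies.
Product B: score 700 ≥ 620; DTI 34% ≤ 36%; LTV 97.1% ≤ 110%; employment 68 ≥ 6 mo; reserves 4.0 ≥ 3 mo → qualifies.
Product C: score 700 ≥ 640; DTI 34% ≤ 38%; LTV 97.1% > 95%; reserves 4.0 < 6 mo → does not qualify.
Qualifying: Product A, Product B. Lowest rate is 4.91% → Product B.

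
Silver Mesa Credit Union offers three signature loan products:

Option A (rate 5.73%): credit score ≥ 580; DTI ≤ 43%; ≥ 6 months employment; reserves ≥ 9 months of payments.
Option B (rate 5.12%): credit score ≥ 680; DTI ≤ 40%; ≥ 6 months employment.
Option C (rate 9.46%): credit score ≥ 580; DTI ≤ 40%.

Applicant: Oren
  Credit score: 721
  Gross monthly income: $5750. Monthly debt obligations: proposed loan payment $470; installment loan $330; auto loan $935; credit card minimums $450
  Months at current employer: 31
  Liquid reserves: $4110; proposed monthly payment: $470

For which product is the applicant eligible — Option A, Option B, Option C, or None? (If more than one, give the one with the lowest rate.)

Option B

Total debts = (470 + 330 + 935 + 450) = 2,185; DTI = 2,185/5,750 = 38%.
Reserves = 4,110/470 = 8.7 months.
Option A: score 721 ≥ 580; DTI 38% ≤ 43%; employment 31 ≥ 6 mo; reserves 8.7 < 9 mo → does not qualify.
Option B: score 721 ≥ 680; DTI 38% ≤ 40%; employment 31 ≥ 6 mo → qualifies.
Option C: score 721 ≥ 580; DTI 38% ≤ 40% → qualifies.
Qualifying: Option B, Option C. Lowest rate is 5.12% → Option B.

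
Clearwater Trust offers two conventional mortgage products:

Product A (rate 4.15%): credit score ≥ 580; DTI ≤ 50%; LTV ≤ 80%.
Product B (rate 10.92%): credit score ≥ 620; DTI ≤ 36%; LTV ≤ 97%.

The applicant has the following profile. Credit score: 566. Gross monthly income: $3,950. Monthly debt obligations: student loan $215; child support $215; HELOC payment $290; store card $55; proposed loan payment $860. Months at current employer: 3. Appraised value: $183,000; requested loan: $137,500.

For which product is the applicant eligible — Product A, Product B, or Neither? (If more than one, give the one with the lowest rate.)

Total debts = (215 + 215 + 290 + 55 + 860) = 1,635; DTI = 1,635/3,950 = 41.4%.
LTV = 137,500/183,000 = 75.1%.
Product A: score 566 < 580; DTI 41.4% ≤ 50%; LTV 75.1% ≤ 80% → does not qualify.
Product B: score 566 < 620; DTI 41.4% > 36%; LTV 75.1% ≤ 97% → does not qualify.

Neither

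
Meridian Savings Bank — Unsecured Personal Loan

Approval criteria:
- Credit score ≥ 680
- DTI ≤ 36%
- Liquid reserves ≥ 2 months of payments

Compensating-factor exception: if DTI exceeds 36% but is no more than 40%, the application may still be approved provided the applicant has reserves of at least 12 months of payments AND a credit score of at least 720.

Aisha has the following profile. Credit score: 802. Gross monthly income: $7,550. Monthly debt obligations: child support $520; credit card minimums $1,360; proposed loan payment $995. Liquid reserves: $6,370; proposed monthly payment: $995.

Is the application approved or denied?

Denied

Credit score 802 ≥ 680 (meets base)
Total debts = (520 + 1,360 + 995) = 2,875. DTI: 2,875 ÷ 7,550 = 38.1%, over the 36% base limit.
Reserves = 6,370/995 = 6.4 months ≥ 2
DTI 38.1% is within the 36%–40% exception band; checking compensating factors.
Reserves 6.4 < 12 months; credit score 802 ≥ 720.
Compensating-factor requirement not fully met.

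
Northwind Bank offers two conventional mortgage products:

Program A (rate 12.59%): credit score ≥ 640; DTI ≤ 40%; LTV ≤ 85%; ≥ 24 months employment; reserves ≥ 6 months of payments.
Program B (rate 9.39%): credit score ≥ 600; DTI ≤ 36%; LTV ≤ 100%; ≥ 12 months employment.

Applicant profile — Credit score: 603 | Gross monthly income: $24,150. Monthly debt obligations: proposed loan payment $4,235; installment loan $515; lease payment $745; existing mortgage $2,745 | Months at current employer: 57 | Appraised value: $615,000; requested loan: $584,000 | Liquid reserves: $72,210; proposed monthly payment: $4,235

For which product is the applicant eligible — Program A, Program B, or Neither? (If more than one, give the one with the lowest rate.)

Program B

Total debts = (4,235 + 515 + 745 + 2,745) = 8,240; DTI = 8,240/24,150 = 34.1%.
LTV = 584,000/615,000 = 95%.
Reserves = 72,210/4,235 = 17.1 months.
Program A: score 603 < 640; DTI 34.1% ≤ 40%; LTV 95% > 85%; employment 57 ≥ 24 mo; reserves 17.1 ≥ 6 mo → does not qualify.
Program B: score 603 ≥ 600; DTI 34.1% ≤ 36%; LTV 95% ≤ 100%; employment 57 ≥ 12 mo → qualifies.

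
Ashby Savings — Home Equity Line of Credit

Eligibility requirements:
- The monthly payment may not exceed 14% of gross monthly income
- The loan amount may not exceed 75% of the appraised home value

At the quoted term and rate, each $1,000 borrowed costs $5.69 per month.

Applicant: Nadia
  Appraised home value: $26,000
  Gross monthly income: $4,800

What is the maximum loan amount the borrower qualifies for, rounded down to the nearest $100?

Payment cap: 14% × $4,800 = $672/month.
At $5.69 per $1,000, that supports 672/5.69 × 1,000 ≈ $118,101 → $118,100.
LTV cap: 75% × $26,000 = $19,500 → $19,500.
Binding constraint: loan-to-value.

$19,500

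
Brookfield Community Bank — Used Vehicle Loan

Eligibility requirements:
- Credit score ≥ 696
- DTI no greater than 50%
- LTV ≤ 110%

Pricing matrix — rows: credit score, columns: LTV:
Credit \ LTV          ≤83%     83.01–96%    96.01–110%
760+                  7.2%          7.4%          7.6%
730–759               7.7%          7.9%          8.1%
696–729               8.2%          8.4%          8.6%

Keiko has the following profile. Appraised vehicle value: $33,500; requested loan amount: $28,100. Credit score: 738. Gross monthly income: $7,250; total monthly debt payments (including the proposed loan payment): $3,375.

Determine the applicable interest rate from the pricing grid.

7.9%

Credit score 738 ≥ 696; DTI: 3,375 ÷ 7,250 = 46.6%, within the 50% cap
LTV = 28,100/33,500 = 83.9% ≤ 110%
Score 738 is in the 730–759 band; LTV 83.9% is in the 83.01–96% band → 7.9%.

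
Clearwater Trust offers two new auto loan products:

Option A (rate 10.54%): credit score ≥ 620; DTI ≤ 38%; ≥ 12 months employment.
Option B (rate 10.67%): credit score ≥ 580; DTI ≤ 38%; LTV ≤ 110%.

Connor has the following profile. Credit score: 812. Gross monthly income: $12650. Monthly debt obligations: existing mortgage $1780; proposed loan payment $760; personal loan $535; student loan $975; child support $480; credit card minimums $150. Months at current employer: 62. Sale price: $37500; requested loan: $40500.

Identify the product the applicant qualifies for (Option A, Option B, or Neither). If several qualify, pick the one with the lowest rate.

Total debts = (1,780 + 760 + 535 + 975 + 480 + 150) = 4,680; DTI = 4,680/12,650 = 37%.
LTV = 40,500/37,500 = 108%.
Option A: score 812 ≥ 620; DTI 37% ≤ 38%; employment 62 ≥ 12 mo → qualifies.
Option B: score 812 ≥ 580; DTI 37% ≤ 38%; LTV 108% ≤ 110% → qualifies.
Qualifying: Option A, Option B. Lowest rate is 10.54% → Option A.

Option A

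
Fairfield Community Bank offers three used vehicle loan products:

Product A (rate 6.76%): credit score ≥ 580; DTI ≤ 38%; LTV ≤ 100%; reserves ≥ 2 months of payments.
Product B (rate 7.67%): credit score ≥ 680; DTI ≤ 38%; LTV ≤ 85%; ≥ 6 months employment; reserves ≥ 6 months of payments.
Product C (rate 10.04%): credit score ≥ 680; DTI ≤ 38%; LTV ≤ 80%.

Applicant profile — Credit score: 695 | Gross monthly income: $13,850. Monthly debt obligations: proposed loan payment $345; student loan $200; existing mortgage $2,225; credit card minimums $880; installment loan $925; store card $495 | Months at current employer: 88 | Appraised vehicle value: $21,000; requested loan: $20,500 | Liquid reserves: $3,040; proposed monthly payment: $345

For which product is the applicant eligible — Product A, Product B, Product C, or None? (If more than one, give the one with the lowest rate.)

Product A

Total debts = (345 + 200 + 2,225 + 880 + 925 + 495) = 5,070; DTI = 5,070/13,850 = 36.6%.
LTV = 20,500/21,000 = 97.6%.
Reserves = 3,040/345 = 8.8 months.
Product A: score 695 ≥ 580; DTI 36.6% ≤ 38%; LTV 97.6% ≤ 100%; reserves 8.8 ≥ 2 mo → qualifies.
Product B: score 695 ≥ 680; DTI 36.6% ≤ 38%; LTV 97.6% > 85%; employment 88 ≥ 6 mo; reserves 8.8 ≥ 6 mo → does not qualify.
Product C: score 695 ≥ 680; DTI 36.6% ≤ 38%; LTV 97.6% > 80% → does not qualify.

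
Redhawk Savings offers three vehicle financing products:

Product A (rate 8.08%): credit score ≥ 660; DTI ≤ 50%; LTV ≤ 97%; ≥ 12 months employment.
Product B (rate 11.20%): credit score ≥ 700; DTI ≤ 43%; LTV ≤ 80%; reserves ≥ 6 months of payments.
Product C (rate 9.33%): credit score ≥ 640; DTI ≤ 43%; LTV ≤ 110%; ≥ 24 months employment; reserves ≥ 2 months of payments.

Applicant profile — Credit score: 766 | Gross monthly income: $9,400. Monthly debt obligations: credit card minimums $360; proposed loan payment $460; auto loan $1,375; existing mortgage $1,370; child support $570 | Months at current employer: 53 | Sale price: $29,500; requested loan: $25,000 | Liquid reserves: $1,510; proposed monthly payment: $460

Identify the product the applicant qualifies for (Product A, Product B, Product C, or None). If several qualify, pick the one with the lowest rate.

Total debts = (360 + 460 + 1,375 + 1,370 + 570) = 4,135; DTI = 4,135/9,400 = 44%.
LTV = 25,000/29,500 = 84.7%.
Reserves = 1,510/460 = 3.3 months.
Product A: score 766 ≥ 660; DTI 44% ≤ 50%; LTV 84.7% ≤ 97%; employment 53 ≥ 12 mo → qualifies.
Product B: score 766 ≥ 700; DTI 44% > 43%; LTV 84.7% > 80%; reserves 3.3 < 6 mo → does not qualify.
Product C: score 766 ≥ 640; DTI 44% > 43%; LTV 84.7% ≤ 110%; employment 53 ≥ 24 mo; reserves 3.3 ≥ 2 mo → does not qualify.

Product A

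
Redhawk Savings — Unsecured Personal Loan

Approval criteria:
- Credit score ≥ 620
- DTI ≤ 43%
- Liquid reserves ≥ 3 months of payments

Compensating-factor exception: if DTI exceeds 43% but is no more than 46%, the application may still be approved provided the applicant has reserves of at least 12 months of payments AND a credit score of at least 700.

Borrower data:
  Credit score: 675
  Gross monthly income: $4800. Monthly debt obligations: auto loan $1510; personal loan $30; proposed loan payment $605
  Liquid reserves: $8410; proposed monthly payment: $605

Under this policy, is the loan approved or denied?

Denied

Credit score 675 ≥ 620 (meets base)
Total debts = (1,510 + 30 + 605) = 2,145. DTI: 2,145 ÷ 4,800 = 44.7%, over the 43% base limit.
Reserves: 8,410 ÷ 605 = 13.9 months (meets 3-month minimum)
44.7% falls in the override range (43%–46%), so the compensating-factor test applies.
Override check — reserves: 13.9 mo (ok); score: 675 (below 700).
Compensating-factor requirement not fully met.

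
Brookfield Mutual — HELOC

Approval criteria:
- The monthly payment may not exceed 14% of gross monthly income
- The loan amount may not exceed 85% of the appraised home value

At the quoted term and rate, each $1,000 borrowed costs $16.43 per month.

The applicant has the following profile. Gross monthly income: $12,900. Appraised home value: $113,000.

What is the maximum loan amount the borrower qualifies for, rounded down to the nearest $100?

Payment cap: 14% × $12,900 = $1,806/month.
At $16.43 per $1,000, that supports 1,806/16.43 × 1,000 ≈ $109,920 → $109,900.
LTV cap: 85% × $113,000 = $96,050 → $96,000.
Binding constraint: loan-to-value.

$96,000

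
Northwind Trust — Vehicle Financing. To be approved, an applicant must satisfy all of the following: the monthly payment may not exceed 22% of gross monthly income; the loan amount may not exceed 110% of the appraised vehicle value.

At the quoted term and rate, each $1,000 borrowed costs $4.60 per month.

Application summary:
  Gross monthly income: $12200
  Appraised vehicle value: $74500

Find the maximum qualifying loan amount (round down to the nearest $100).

$81,900

Payment cap: 22% × $12,200 = $2,684/month.
At $4.60 per $1,000, that supports 2,684/4.60 × 1,000 ≈ $583,478 → $583,400.
LTV cap: 110% × $74,500 = $81,950 → $81,900.
Binding constraint: loan-to-value.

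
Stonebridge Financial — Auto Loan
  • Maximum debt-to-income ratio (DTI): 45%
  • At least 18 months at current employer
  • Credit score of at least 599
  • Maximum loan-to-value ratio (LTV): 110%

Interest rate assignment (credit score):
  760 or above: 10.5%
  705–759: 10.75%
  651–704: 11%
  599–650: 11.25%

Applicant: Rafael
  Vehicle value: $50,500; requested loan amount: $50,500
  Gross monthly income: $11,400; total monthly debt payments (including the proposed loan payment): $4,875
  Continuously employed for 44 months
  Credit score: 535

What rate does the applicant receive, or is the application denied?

Denied

Credit score 535 < 599 (below minimum)
Loan-to-value = 50,500/50,500 = 100% — pass (110% max)
Employment 44 ≥ 18 months
Debt-to-income = 4,875/11,400 = 42.8% — meets 45% limit
Not all requirements met → denied.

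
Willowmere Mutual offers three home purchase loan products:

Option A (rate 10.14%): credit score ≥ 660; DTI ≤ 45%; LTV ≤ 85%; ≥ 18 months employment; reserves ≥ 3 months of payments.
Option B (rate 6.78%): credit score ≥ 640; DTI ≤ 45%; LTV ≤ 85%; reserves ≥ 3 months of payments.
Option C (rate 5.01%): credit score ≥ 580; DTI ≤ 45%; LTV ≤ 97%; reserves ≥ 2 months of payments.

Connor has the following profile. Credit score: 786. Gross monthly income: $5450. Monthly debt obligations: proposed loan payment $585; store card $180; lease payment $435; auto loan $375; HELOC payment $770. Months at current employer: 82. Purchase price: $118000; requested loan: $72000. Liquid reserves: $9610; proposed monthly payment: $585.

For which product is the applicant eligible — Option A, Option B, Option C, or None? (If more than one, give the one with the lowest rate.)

Option C

Total debts = (585 + 180 + 435 + 375 + 770) = 2,345; DTI = 2,345/5,450 = 43%.
LTV = 72,000/118,000 = 61%.
Reserves = 9,610/585 = 16.4 months.
Option A: score 786 ≥ 660; DTI 43% ≤ 45%; LTV 61% ≤ 85%; employment 82 ≥ 18 mo; reserves 16.4 ≥ 3 mo → qualifies.
Option B: score 786 ≥ 640; DTI 43% ≤ 45%; LTV 61% ≤ 85%; reserves 16.4 ≥ 3 mo → qualifies.
Option C: score 786 ≥ 580; DTI 43% ≤ 45%; LTV 61% ≤ 97%; reserves 16.4 ≥ 2 mo → qualifies.
Qualifying: Option A, Option B, Option C. Lowest rate is 5.01% → Option C.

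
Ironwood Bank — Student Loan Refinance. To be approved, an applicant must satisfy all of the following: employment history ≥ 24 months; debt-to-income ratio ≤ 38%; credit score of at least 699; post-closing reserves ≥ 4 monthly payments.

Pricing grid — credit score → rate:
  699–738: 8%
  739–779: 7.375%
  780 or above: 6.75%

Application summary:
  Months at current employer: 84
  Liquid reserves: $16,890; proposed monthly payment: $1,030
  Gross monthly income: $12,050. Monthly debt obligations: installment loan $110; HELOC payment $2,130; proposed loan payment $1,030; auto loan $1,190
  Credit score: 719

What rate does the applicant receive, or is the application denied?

Credit score 719 ≥ 699 (meets minimum)
Reserves = 16,890/1,030 = 16.4 months ≥ 4
Total monthly debts = (110 + 2,130 + 1,030 + 1,190) = 4,460. DTI = 4,460/12,050 = 37% ≤ 38%
Employment 84 ≥ 24 months
All requirements met. Score 719 falls in the 699–738 tier → 8%.

Approved at 8%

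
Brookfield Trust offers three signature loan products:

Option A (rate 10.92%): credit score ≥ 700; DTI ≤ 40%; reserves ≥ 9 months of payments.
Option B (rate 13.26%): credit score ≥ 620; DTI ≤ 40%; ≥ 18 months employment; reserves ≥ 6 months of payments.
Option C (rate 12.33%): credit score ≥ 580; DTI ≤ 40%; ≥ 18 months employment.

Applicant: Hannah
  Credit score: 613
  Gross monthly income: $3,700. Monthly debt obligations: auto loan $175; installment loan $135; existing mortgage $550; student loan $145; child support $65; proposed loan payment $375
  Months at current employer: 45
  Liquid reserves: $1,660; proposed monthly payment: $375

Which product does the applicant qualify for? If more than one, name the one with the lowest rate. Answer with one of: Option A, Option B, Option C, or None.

Option C

Total debts = (175 + 135 + 550 + 145 + 65 + 375) = 1,445; DTI = 1,445/3,700 = 39.1%.
Reserves = 1,660/375 = 4.4 months.
Option A: score 613 < 700; DTI 39.1% ≤ 40%; reserves 4.4 < 9 mo → does not qualify.
Option B: score 613 < 620; DTI 39.1% ≤ 40%; employment 45 ≥ 18 mo; reserves 4.4 < 6 mo → does not qualify.
Option C: score 613 ≥ 580; DTI 39.1% ≤ 40%; employment 45 ≥ 18 mo → qualifies.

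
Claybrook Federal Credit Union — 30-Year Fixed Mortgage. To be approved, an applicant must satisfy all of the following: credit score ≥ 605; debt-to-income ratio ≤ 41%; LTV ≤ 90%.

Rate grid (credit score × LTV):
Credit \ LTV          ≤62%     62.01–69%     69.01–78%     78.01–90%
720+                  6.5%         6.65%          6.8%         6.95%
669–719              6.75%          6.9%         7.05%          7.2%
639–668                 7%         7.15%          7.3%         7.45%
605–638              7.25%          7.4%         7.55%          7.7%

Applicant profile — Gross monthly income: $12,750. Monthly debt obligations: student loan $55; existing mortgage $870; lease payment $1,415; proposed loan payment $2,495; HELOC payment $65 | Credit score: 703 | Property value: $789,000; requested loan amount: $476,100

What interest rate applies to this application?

6.75%

Credit score 703 ≥ 605; Total monthly debts = (55 + 870 + 1,415 + 2,495 + 65) = 4,900. Debt-to-income = 4,900/12,750 = 38.4% — meets 41% limit
LTV = 476,100/789,000 = 60.3% ≤ 90%
Score 703 is in the 669–719 band; LTV 60.3% is in the ≤62% band → 6.75%.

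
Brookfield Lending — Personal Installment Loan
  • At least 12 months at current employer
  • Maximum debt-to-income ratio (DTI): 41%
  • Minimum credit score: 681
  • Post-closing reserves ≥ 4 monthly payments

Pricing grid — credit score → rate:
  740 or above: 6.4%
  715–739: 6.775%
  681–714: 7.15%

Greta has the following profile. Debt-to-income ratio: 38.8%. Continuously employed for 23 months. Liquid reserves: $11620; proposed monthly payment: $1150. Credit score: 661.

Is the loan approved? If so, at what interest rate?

Credit score 661 < 681 (below minimum)
Liquid reserves cover 11,620/1,150 = 10.1 months — ≥ 4 required
Debt-to-income 38.8% vs 41% cap — pass
Employment 23 ≥ 12 months
Not all requirements met → denied.

Denied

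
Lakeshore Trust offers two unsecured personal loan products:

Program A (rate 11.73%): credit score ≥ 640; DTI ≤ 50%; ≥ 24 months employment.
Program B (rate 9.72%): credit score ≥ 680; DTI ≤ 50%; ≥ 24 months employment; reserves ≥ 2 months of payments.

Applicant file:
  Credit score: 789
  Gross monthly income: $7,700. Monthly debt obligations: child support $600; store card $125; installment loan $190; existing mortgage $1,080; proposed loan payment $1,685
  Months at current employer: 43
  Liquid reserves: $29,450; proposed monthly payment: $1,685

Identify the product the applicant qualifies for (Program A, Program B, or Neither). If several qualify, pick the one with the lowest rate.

Total debts = (600 + 125 + 190 + 1,080 + 1,685) = 3,680; DTI = 3,680/7,700 = 47.8%.
Reserves = 29,450/1,685 = 17.5 months.
Program A: score 789 ≥ 640; DTI 47.8% ≤ 50%; employment 43 ≥ 24 mo → qualifies.
Program B: score 789 ≥ 680; DTI 47.8% ≤ 50%; employment 43 ≥ 24 mo; reserves 17.5 ≥ 2 mo → qualifies.
Qualifying: Program A, Program B. Lowest rate is 9.72% → Program B.

Program B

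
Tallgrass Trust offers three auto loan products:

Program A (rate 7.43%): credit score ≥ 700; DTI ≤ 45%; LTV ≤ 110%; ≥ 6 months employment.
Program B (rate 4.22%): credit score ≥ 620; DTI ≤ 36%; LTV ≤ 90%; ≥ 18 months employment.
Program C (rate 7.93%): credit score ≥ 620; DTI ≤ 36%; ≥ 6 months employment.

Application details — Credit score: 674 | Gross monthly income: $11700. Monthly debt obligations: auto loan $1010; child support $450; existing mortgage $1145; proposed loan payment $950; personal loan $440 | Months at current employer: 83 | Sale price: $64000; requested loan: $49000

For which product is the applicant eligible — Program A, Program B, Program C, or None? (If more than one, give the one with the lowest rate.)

Program B

Total debts = (1,010 + 450 + 1,145 + 950 + 440) = 3,995; DTI = 3,995/11,700 = 34.1%.
LTV = 49,000/64,000 = 76.6%.
Program A: score 674 < 700; DTI 34.1% ≤ 45%; LTV 76.6% ≤ 110%; employment 83 ≥ 6 mo → does not qualify.
Program B: score 674 ≥ 620; DTI 34.1% ≤ 36%; LTV 76.6% ≤ 90%; employment 83 ≥ 18 mo → qualifies.
Program C: score 674 ≥ 620; DTI 34.1% ≤ 36%; employment 83 ≥ 6 mo → qualifies.
Qualifying: Program B, Program C. Lowest rate is 4.22% → Program B.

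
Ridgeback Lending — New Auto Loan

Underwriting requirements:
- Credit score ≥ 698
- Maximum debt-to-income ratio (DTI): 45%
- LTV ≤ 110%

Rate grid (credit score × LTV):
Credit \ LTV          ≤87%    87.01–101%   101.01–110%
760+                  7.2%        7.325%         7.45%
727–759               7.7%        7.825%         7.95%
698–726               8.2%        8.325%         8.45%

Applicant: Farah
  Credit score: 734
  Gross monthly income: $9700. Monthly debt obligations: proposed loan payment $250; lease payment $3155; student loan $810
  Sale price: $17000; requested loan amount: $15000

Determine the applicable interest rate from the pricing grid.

Credit score 734 ≥ 698; Total monthly debts = (250 + 3,155 + 810) = 4,215. DTI: 4,215 ÷ 9,700 = 43.5%, within the 45% cap
LTV = 15,000/17,000 = 88.2% ≤ 110%
Row: 734 falls in 727–759. Column: 88.2% falls in 87.01–101%. Rate = 7.825%.

7.825%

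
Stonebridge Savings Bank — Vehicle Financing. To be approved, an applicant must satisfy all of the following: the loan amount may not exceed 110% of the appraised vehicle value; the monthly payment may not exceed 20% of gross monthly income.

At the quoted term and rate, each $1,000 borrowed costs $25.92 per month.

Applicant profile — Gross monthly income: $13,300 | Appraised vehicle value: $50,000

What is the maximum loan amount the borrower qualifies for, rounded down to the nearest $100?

$55,000

Payment cap: 20% × $13,300 = $2,660/month.
At $25.92 per $1,000, that supports 2,660/25.92 × 1,000 ≈ $102,623 → $102,600.
LTV cap: 110% × $50,000 = $55,000 → $55,000.
Binding constraint: loan-to-value.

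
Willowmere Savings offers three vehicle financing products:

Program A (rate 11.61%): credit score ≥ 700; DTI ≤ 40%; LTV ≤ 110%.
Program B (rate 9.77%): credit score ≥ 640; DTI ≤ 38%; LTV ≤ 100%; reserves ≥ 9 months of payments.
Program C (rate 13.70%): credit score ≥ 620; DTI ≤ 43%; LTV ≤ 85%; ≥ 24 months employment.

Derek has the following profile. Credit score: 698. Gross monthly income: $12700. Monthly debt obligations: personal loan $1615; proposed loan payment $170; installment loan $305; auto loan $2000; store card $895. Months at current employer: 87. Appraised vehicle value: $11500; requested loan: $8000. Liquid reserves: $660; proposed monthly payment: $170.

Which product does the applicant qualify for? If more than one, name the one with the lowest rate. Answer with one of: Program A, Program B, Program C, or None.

Program C

Total debts = (1,615 + 170 + 305 + 2,000 + 895) = 4,985; DTI = 4,985/12,700 = 39.3%.
LTV = 8,000/11,500 = 69.6%.
Reserves = 660/170 = 3.9 months.
Program A: score 698 < 700; DTI 39.3% ≤ 40%; LTV 69.6% ≤ 110% → does not qualify.
Program B: score 698 ≥ 640; DTI 39.3% > 38%; LTV 69.6% ≤ 100%; reserves 3.9 < 9 mo → does not qualify.
Program C: score 698 ≥ 620; DTI 39.3% ≤ 43%; LTV 69.6% ≤ 85%; employment 87 ≥ 24 mo → qualifies.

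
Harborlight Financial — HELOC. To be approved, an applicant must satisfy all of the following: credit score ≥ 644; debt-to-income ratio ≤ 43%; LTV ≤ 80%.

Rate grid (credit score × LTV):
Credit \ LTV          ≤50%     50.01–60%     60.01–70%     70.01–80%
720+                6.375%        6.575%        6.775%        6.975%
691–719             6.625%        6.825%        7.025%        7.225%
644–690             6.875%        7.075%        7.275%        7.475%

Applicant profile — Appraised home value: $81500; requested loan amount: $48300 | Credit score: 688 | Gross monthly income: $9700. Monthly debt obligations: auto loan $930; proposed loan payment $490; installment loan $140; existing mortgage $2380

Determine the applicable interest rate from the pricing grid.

Credit score 688 ≥ 644; Total monthly debts = (930 + 490 + 140 + 2,380) = 3,940. Debt-to-income = 3,940/9,700 = 40.6% — meets 43% limit
Loan-to-value = 48,300/81,500 = 59.3% — pass (80% max)
Credit 688 → row 644–690; LTV 59.3% → column 50.01–60%. Grid cell → 7.075%.

7.075%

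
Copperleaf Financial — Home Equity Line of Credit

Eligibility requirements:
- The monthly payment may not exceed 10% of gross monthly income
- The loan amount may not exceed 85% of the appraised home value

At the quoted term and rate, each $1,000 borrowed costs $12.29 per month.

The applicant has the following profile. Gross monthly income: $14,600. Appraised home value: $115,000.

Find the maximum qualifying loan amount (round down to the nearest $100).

$97,700

Payment cap: 10% × $14,600 = $1,460/month.
At $12.29 per $1,000, that supports 1,460/12.29 × 1,000 ≈ $118,795 → $118,700.
LTV cap: 85% × $115,000 = $97,750 → $97,700.
Binding constraint: loan-to-value.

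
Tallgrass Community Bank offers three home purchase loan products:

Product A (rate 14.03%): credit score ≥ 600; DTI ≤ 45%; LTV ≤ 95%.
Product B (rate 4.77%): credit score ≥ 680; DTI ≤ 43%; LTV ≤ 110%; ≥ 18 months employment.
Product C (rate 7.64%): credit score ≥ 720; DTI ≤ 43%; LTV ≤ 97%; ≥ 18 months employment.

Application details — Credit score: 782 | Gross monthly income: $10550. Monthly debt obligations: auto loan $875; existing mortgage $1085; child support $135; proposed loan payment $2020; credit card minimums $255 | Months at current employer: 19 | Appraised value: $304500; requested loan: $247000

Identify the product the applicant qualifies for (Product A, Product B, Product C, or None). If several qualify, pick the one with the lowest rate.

Product B

Total debts = (875 + 1,085 + 135 + 2,020 + 255) = 4,370; DTI = 4,370/10,550 = 41.4%.
LTV = 247,000/304,500 = 81.1%.
Product A: score 782 ≥ 600; DTI 41.4% ≤ 45%; LTV 81.1% ≤ 95% → qualifies.
Product B: score 782 ≥ 680; DTI 41.4% ≤ 43%; LTV 81.1% ≤ 110%; employment 19 ≥ 18 mo → qualifies.
Product C: score 782 ≥ 720; DTI 41.4% ≤ 43%; LTV 81.1% ≤ 97%; employment 19 ≥ 18 mo → qualifies.
Qualifying: Product A, Product B, Product C. Lowest rate is 4.77% → Product B.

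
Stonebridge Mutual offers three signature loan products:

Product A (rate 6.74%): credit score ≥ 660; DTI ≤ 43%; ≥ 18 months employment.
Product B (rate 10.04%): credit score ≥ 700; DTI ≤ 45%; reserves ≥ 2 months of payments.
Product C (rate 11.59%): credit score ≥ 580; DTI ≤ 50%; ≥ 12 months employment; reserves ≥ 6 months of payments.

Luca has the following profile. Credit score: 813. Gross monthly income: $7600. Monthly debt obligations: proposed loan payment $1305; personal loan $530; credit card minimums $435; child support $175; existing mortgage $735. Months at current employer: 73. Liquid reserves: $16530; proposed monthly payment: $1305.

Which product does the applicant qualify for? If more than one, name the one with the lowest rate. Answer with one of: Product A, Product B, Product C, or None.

Total debts = (1,305 + 530 + 435 + 175 + 735) = 3,180; DTI = 3,180/7,600 = 41.8%.
Reserves = 16,530/1,305 = 12.7 months.
Product A: score 813 ≥ 660; DTI 41.8% ≤ 43%; employment 73 ≥ 18 mo → qualifies.
Product B: score 813 ≥ 700; DTI 41.8% ≤ 45%; reserves 12.7 ≥ 2 mo → qualifies.
Product C: score 813 ≥ 580; DTI 41.8% ≤ 50%; employment 73 ≥ 12 mo; reserves 12.7 ≥ 6 mo → qualifies.
Qualifying: Product A, Product B, Product C. Lowest rate is 6.74% → Product A.

Product A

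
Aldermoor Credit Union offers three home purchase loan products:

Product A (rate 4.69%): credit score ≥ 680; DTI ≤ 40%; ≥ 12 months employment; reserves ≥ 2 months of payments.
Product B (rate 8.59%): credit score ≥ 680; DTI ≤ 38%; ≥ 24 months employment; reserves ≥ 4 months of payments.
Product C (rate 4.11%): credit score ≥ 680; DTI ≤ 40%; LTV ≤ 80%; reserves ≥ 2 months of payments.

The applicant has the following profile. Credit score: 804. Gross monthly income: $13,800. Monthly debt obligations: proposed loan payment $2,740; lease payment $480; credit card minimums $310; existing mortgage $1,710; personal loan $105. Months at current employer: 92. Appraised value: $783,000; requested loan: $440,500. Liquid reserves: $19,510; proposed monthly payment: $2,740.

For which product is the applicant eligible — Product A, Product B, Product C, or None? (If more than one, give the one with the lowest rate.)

Total debts = (2,740 + 480 + 310 + 1,710 + 105) = 5,345; DTI = 5,345/13,800 = 38.7%.
LTV = 440,500/783,000 = 56.3%.
Reserves = 19,510/2,740 = 7.1 months.
Product A: score 804 ≥ 680; DTI 38.7% ≤ 40%; employment 92 ≥ 12 mo; reserves 7.1 ≥ 2 mo → qualifies.
Product B: score 804 ≥ 680; DTI 38.7% > 38%; employment 92 ≥ 24 mo; reserves 7.1 ≥ 4 mo → does not qualify.
Product C: score 804 ≥ 680; DTI 38.7% ≤ 40%; LTV 56.3% ≤ 80%; reserves 7.1 ≥ 2 mo → qualifies.
Qualifying: Product A, Product C. Lowest rate is 4.11% → Product C.

Product C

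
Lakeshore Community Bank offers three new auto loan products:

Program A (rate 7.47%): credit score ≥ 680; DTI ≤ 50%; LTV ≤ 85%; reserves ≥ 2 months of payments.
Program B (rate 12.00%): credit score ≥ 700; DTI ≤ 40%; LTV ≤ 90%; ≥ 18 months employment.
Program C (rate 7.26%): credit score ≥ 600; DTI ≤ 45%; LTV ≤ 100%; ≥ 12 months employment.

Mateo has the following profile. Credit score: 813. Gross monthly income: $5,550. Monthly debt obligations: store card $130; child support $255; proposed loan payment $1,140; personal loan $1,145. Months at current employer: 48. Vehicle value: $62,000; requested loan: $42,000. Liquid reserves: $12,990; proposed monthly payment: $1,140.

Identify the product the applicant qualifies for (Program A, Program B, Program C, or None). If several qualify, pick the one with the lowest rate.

Total debts = (130 + 255 + 1,140 + 1,145) = 2,670; DTI = 2,670/5,550 = 48.1%.
LTV = 42,000/62,000 = 67.7%.
Reserves = 12,990/1,140 = 11.4 months.
Program A: score 813 ≥ 680; DTI 48.1% ≤ 50%; LTV 67.7% ≤ 85%; reserves 11.4 ≥ 2 mo → qualifies.
Program B: score 813 ≥ 700; DTI 48.1% > 40%; LTV 67.7% ≤ 90%; employment 48 ≥ 18 mo → does not qualify.
Program C: score 813 ≥ 600; DTI 48.1% > 45%; LTV 67.7% ≤ 100%; employment 48 ≥ 12 mo → does not qualify.

Program A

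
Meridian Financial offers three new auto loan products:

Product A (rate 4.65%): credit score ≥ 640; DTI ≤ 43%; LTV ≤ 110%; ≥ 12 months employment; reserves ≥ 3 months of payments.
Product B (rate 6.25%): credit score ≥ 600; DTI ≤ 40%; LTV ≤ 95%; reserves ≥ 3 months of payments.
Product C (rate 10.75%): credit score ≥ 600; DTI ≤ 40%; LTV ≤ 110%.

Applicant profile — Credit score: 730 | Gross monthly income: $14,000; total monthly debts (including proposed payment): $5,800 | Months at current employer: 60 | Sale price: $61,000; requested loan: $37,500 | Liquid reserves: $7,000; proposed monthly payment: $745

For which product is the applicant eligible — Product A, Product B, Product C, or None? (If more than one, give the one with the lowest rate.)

DTI = 5,800/14,000 = 41.4%.
LTV = 37,500/61,000 = 61.5%.
Reserves = 7,000/745 = 9.4 months.
Product A: score 730 ≥ 640; DTI 41.4% ≤ 43%; LTV 61.5% ≤ 110%; employment 60 ≥ 12 mo; reserves 9.4 ≥ 3 mo → qualifies.
Product B: score 730 ≥ 600; DTI 41.4% > 40%; LTV 61.5% ≤ 95%; reserves 9.4 ≥ 3 mo → does not qualify.
Product C: score 730 ≥ 600; DTI 41.4% > 40%; LTV 61.5% ≤ 110% → does not qualify.

Product A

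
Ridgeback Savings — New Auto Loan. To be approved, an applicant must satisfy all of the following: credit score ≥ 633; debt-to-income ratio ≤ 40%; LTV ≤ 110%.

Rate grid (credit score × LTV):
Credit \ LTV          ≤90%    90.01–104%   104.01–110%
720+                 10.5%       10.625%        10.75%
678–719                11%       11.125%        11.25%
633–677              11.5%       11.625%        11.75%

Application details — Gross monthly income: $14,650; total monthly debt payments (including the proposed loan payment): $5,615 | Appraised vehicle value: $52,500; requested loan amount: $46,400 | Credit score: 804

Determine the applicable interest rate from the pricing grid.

Credit score 804 ≥ 633; Debt-to-income = 5,615/14,650 = 38.3% — meets 40% limit
LTV = 46,400/52,500 = 88.4% ≤ 110%
Credit 804 → row 720+; LTV 88.4% → column ≤90%. Grid cell → 10.5%.

10.5%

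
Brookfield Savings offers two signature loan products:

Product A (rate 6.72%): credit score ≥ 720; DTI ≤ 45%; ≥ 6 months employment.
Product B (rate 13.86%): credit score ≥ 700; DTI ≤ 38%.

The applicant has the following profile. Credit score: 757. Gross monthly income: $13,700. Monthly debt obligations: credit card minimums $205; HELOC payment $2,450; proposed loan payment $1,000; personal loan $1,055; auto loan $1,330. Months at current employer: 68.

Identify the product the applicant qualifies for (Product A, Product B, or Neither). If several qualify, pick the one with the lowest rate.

Product A

Total debts = (205 + 2,450 + 1,000 + 1,055 + 1,330) = 6,040; DTI = 6,040/13,700 = 44.1%.
Product A: score 757 ≥ 720; DTI 44.1% ≤ 45%; employment 68 ≥ 6 mo → qualifies.
Product B: score 757 ≥ 700; DTI 44.1% > 38% → does not qualify.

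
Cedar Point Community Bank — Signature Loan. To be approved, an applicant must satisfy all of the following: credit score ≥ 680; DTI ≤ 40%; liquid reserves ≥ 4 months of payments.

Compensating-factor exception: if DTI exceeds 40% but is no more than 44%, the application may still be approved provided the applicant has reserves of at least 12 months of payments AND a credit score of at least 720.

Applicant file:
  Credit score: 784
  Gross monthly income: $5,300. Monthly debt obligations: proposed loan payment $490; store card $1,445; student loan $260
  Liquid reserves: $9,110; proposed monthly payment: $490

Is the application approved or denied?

Approved

Credit score 784 ≥ 680 (meets base)
Total debts = (490 + 1,445 + 260) = 2,195. DTI = 2,195/5,300 = 41.4% > 40% — standard DTI limit exceeded.
Reserves: 9,110 ÷ 490 = 18.6 months (meets 4-month minimum)
DTI 41.4% is within the 40%–44% exception band; checking compensating factors.
Override check — reserves: 18.6 mo (ok); score: 784 (ok).
Both compensating conditions met → exception applies.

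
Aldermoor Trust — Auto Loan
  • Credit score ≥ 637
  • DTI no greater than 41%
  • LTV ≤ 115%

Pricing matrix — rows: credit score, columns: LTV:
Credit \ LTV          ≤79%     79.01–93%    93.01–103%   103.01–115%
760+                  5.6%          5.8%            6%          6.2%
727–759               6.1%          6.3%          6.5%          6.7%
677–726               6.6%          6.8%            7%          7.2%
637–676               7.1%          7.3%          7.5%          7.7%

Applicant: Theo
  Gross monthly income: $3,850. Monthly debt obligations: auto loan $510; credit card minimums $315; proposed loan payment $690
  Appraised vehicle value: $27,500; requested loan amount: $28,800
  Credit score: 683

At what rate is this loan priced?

7.2%

Credit score 683 ≥ 637; Total monthly debts = (510 + 315 + 690) = 1,515. Debt-to-income = 1,515/3,850 = 39.4% — meets 41% limit
LTV: 28,800 ÷ 27,500 = 104.7%, within 115% cap
Credit 683 → row 677–726; LTV 104.7% → column 103.01–115%. Grid cell → 7.2%.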